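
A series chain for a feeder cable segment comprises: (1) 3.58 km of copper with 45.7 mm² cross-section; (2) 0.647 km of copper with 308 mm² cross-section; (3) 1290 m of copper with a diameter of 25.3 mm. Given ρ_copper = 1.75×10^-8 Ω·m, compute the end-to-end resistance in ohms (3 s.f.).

1.45 Ω

Seg 1: A = 45.7 mm² = 4.570e-05 m²
R_1 = (1.75×10^-8)(3580)/(4.570e-05) = 1.371 Ω
Seg 2: A = 308 mm² = 3.080e-04 m²
R_2 = (1.75×10^-8)(647)/(3.080e-04) = 0.03676 Ω
Seg 3: A = π(d/2)² = π(1.2650e-02 m)² = 5.027e-04 m²
R_3 = (1.75×10^-8)(1290)/(5.027e-04) = 0.04491 Ω
R_total = R_1 + R_2 + R_3 = 1.45 Ω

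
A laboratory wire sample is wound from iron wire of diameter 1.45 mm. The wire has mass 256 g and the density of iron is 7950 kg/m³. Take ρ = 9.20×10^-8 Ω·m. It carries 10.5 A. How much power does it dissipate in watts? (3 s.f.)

120 W

A = π(d/2)² = π(7.2500e-04 m)² = 1.6513e-06 m²
L = m/(density·A) = 0.256/(7950×1.6513e-06) = 19.5 m
R = ρL/A = (9.20×10^-8)(19.5)/(1.6513e-06) = 1.086 Ω
P = I²R = (10.5)² × 1.086 = 120 W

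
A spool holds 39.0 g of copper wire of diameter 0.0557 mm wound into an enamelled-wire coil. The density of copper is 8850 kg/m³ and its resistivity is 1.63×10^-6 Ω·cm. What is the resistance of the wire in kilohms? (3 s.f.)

12.1 kΩ

ρ = 1.63×10^-6 Ω·cm = 1.63×10^-8 Ω·m
A = π(d/2)² = π(2.7850e-05 m)² = 2.4367e-09 m²
L = m/(density·A) = 0.039/(8850×2.4367e-09) = 1809 m
R = ρL/A = (1.63×10^-8)(1809)/(2.4367e-09) = 12.1 kΩ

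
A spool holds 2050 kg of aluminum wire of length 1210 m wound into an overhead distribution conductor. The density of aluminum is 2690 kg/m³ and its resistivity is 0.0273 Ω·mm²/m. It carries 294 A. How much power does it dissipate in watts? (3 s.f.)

ρ = 0.0273 Ω·mm²/m = 2.73×10^-8 Ω·m
A = m/(density·L) = 2050/(2690×1210) = 6.2982e-04 m²
R = ρL/A = (2.73×10^-8)(1210)/(6.2982e-04) = 0.05245 Ω
P = I²R = (294)² × 0.05245 = 4530 W

4530 W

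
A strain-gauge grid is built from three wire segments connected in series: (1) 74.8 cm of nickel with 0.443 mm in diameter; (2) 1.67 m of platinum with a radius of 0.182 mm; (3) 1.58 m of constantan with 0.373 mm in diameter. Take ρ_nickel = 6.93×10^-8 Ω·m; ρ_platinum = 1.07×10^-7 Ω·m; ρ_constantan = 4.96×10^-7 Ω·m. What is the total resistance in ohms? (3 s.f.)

9.23 Ω

Seg 1: A = π(d/2)² = π(2.2150e-04 m)² = 1.541e-07 m²
R_1 = (6.93×10^-8)(0.748)/(1.541e-07) = 0.3363 Ω
Seg 2: A = πr² = π(1.8200e-04 m)² = 1.041e-07 m²
R_2 = (1.07×10^-7)(1.67)/(1.041e-07) = 1.717 Ω
Seg 3: A = π(d/2)² = π(1.8650e-04 m)² = 1.093e-07 m²
R_3 = (4.96×10^-7)(1.58)/(1.093e-07) = 7.172 Ω
R_total = R_1 + R_2 + R_3 = 9.23 Ω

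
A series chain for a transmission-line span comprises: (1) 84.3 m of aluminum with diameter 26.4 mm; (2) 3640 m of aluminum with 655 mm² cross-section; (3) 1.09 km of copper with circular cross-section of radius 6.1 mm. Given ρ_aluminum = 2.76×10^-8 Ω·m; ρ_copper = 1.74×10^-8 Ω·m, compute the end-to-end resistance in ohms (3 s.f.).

0.320 Ω

Seg 1: A = π(d/2)² = π(1.3200e-02 m)² = 5.474e-04 m²
R_1 = (2.76×10^-8)(84.3)/(5.474e-04) = 0.00425 Ω
Seg 2: A = 655 mm² = 6.550e-04 m²
R_2 = (2.76×10^-8)(3640)/(6.550e-04) = 0.1534 Ω
Seg 3: A = πr² = π(6.1000e-03 m)² = 1.169e-04 m²
R_3 = (1.74×10^-8)(1090)/(1.169e-04) = 0.1622 Ω
R_total = R_1 + R_2 + R_3 = 0.320 Ω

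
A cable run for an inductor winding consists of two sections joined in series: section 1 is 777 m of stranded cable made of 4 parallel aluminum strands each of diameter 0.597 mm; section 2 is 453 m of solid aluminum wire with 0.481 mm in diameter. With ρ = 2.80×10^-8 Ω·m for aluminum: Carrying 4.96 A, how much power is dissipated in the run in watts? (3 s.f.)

Section 1: A_strand = π(2.9850e-04)² = 2.799e-07 m²; R₁ = ρL/(N·A_s) = (2.80×10^-8)(777)/(4×2.799e-07) = 19.43 Ω
Section 2: A = π(d/2)² = π(2.4050e-04 m)² = 1.817e-07 m²
R₂ = (2.80×10^-8)(453)/(1.817e-07) = 69.8 Ω
R = R₁ + R₂ = 89.23 Ω
P = I²R = (4.96)² × 89.23 = 2200 W

2200 W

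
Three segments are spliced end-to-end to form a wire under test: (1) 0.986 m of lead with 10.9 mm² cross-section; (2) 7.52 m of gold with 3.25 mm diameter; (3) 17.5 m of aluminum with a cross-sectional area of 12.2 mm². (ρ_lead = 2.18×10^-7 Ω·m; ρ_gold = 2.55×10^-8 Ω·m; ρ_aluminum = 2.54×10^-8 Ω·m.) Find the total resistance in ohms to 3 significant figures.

0.0793 Ω

Seg 1: A = 10.9 mm² = 1.090e-05 m²
R_1 = (2.18×10^-7)(0.986)/(1.090e-05) = 0.01972 Ω
Seg 2: A = π(d/2)² = π(1.6250e-03 m)² = 8.296e-06 m²
R_2 = (2.55×10^-8)(7.52)/(8.296e-06) = 0.02312 Ω
Seg 3: A = 12.2 mm² = 1.220e-05 m²
R_3 = (2.54×10^-8)(17.5)/(1.220e-05) = 0.03643 Ω
R_total = R_1 + R_2 + R_3 = 0.0793 Ω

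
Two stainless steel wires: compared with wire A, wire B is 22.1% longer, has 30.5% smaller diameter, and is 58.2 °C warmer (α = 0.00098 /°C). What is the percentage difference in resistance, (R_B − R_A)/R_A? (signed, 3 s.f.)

167%

R ∝ ρL/d² with ρ ∝ (1+αΔT), so R_B/R_A = (1 + 22.1/100) × (1 − 30.5/100)⁻² × (1 + 0.00098×58.2)
= 1.221 × 2.07 × 1.057 = 2.672
(R_B − R_A)/R_A = 2.672 − 1 = 167%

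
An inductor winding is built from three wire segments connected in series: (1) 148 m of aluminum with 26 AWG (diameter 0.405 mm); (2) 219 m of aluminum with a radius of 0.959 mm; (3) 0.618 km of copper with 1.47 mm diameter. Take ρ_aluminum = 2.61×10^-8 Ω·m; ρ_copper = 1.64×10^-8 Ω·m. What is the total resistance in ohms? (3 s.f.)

Seg 1: A = π(0.405/2 mm)² = π(2.0250e-04 m)² = 1.288e-07 m²
R_1 = (2.61×10^-8)(148)/(1.288e-07) = 29.98 Ω
Seg 2: A = πr² = π(9.5900e-04 m)² = 2.889e-06 m²
R_2 = (2.61×10^-8)(219)/(2.889e-06) = 1.978 Ω
Seg 3: A = π(d/2)² = π(7.3500e-04 m)² = 1.697e-06 m²
R_3 = (1.64×10^-8)(618)/(1.697e-06) = 5.972 Ω
R_total = R_1 + R_2 + R_3 = 37.9 Ω

37.9 Ω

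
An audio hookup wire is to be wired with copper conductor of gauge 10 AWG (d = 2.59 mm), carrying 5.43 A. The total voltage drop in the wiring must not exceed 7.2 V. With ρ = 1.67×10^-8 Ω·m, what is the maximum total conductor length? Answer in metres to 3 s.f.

418 m

A = π(2.59/2 mm)² = π(1.2950e-03 m)² = 5.269e-06 m²
L_max = V_max·A/(1·ρI) = (7.2)(5.269e-06)/(1.67×10^-8×5.43) = 418 m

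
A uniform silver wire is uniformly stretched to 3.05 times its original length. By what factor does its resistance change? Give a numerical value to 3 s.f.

Volume constant ⇒ A' = A/k with k = 3.05. R' = ρ(kL)/(A/k) = k²R.
Factor = 9.30

9.30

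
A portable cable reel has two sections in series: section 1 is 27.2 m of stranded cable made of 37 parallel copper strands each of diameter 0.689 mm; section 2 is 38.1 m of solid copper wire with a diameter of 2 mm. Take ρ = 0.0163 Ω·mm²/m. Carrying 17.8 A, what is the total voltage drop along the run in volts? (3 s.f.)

4.09 V

ρ = 0.0163 Ω·mm²/m = 1.63×10^-8 Ω·m
Section 1: A_strand = π(3.4450e-04)² = 3.728e-07 m²; R₁ = ρL/(N·A_s) = (1.63×10^-8)(27.2)/(37×3.728e-07) = 0.03214 Ω
Section 2: A = π(d/2)² = π(1.0000e-03 m)² = 3.142e-06 m²
R₂ = (1.63×10^-8)(38.1)/(3.142e-06) = 0.1977 Ω
R = R₁ + R₂ = 0.2298 Ω
V = IR = 17.8 × 0.2298 = 4.09 V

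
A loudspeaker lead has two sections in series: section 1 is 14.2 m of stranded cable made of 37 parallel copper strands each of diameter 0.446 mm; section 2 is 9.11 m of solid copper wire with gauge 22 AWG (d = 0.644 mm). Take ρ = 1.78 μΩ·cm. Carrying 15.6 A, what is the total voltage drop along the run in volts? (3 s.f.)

8.45 V

ρ = 1.78 μΩ·cm = 1.78×10^-8 Ω·m
Section 1: A_strand = π(2.2300e-04)² = 1.562e-07 m²; R₁ = ρL/(N·A_s) = (1.78×10^-8)(14.2)/(37×1.562e-07) = 0.04373 Ω
Section 2: A = π(0.644/2 mm)² = π(3.2200e-04 m)² = 3.257e-07 m²
R₂ = (1.78×10^-8)(9.11)/(3.257e-07) = 0.4978 Ω
R = R₁ + R₂ = 0.5416 Ω
V = IR = 15.6 × 0.5416 = 8.45 V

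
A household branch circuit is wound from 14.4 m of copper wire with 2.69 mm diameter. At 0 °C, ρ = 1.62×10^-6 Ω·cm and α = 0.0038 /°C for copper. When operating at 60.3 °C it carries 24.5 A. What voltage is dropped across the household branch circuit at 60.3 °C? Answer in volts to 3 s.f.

1.24 V

ρ = 1.62×10^-6 Ω·cm = 1.62×10^-8 Ω·m
A = π(d/2)² = π(1.3450e-03 m)² = 5.683e-06 m²
R₍0₎ = ρL/A = (1.62×10^-8)(14.4)/(5.683e-06) = 0.04105 Ω
R₍60.3₎ = R₍0₎(1 + αΔT) = 0.04105 × (1 + 0.0038×60.3) = 0.05045 Ω
V = IR = 24.5 × 0.05045 = 1.24 V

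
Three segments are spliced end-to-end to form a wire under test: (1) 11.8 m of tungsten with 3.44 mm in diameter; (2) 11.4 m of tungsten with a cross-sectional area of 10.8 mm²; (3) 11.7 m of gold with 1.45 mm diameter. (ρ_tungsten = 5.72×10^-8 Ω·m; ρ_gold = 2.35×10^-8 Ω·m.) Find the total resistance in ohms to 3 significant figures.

Seg 1: A = π(d/2)² = π(1.7200e-03 m)² = 9.294e-06 m²
R_1 = (5.72×10^-8)(11.8)/(9.294e-06) = 0.07262 Ω
Seg 2: A = 10.8 mm² = 1.080e-05 m²
R_2 = (5.72×10^-8)(11.4)/(1.080e-05) = 0.06038 Ω
Seg 3: A = π(d/2)² = π(7.2500e-04 m)² = 1.651e-06 m²
R_3 = (2.35×10^-8)(11.7)/(1.651e-06) = 0.1665 Ω
R_total = R_1 + R_2 + R_3 = 0.300 Ω

0.300 Ω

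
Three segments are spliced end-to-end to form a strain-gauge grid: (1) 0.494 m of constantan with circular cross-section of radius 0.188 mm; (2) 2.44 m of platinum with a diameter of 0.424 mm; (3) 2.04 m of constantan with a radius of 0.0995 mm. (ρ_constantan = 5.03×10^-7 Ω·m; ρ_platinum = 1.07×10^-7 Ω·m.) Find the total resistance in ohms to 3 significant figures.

Seg 1: A = πr² = π(1.8800e-04 m)² = 1.110e-07 m²
R_1 = (5.03×10^-7)(0.494)/(1.110e-07) = 2.238 Ω
Seg 2: A = π(d/2)² = π(2.1200e-04 m)² = 1.412e-07 m²
R_2 = (1.07×10^-7)(2.44)/(1.412e-07) = 1.849 Ω
Seg 3: A = πr² = π(9.9500e-05 m)² = 3.110e-08 m²
R_3 = (5.03×10^-7)(2.04)/(3.110e-08) = 32.99 Ω
R_total = R_1 + R_2 + R_3 = 37.1 Ω

37.1 Ω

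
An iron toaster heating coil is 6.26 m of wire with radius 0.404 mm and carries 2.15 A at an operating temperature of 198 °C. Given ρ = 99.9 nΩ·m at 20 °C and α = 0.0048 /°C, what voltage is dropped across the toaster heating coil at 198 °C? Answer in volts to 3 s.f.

4.86 V

ρ = 99.9 nΩ·m = 9.99×10^-8 Ω·m
A = πr² = π(4.0400e-04 m)² = 5.128e-07 m²
R₍20₎ = ρL/A = (9.99×10^-8)(6.26)/(5.128e-07) = 1.22 Ω
R₍198₎ = R₍20₎(1 + αΔT) = 1.22 × (1 + 0.0048×178) = 2.262 Ω
V = IR = 2.15 × 2.262 = 4.86 V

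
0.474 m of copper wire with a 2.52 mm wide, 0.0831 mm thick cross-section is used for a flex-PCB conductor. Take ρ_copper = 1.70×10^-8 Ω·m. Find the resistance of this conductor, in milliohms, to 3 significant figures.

A = 2.52 × 0.0831 mm² = 0.209 mm² = 2.094e-07 m²
R = ρL/A = (1.70×10^-8)(0.474 m)/(2.094e-07 m²) = 38.5 mΩ

38.5 mΩ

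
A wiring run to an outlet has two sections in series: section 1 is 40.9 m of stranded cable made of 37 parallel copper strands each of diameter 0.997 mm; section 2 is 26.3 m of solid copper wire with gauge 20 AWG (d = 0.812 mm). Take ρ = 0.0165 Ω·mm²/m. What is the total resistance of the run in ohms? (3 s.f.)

0.861 Ω

ρ = 0.0165 Ω·mm²/m = 1.65×10^-8 Ω·m
Section 1: A_strand = π(4.9850e-04)² = 7.807e-07 m²; R₁ = ρL/(N·A_s) = (1.65×10^-8)(40.9)/(37×7.807e-07) = 0.02336 Ω
Section 2: A = π(0.812/2 mm)² = π(4.0600e-04 m)² = 5.178e-07 m²
R₂ = (1.65×10^-8)(26.3)/(5.178e-07) = 0.838 Ω
R = R₁ + R₂ = 0.861 Ω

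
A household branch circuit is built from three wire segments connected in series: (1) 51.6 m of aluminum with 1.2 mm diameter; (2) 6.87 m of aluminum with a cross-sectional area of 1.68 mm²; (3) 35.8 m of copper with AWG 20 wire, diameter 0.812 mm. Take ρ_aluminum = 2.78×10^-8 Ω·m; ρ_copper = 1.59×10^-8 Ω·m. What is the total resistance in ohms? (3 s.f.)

Seg 1: A = π(d/2)² = π(6.0000e-04 m)² = 1.131e-06 m²
R_1 = (2.78×10^-8)(51.6)/(1.131e-06) = 1.268 Ω
Seg 2: A = 1.68 mm² = 1.680e-06 m²
R_2 = (2.78×10^-8)(6.87)/(1.680e-06) = 0.1137 Ω
Seg 3: A = π(0.812/2 mm)² = π(4.0600e-04 m)² = 5.178e-07 m²
R_3 = (1.59×10^-8)(35.8)/(5.178e-07) = 1.099 Ω
R_total = R_1 + R_2 + R_3 = 2.48 Ω

2.48 Ω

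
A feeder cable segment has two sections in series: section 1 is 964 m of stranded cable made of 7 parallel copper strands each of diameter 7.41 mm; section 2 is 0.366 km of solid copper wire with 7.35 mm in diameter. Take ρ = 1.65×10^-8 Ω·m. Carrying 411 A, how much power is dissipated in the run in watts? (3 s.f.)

Section 1: A_strand = π(3.7050e-03)² = 4.312e-05 m²; R₁ = ρL/(N·A_s) = (1.65×10^-8)(964)/(7×4.312e-05) = 0.05269 Ω
Section 2: A = π(d/2)² = π(3.6750e-03 m)² = 4.243e-05 m²
R₂ = (1.65×10^-8)(366)/(4.243e-05) = 0.1423 Ω
R = R₁ + R₂ = 0.195 Ω
P = I²R = (411)² × 0.195 = 32900 W

32900 W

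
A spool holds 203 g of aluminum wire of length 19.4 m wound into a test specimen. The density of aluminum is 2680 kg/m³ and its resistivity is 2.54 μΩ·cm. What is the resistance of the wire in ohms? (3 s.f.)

0.126 Ω

ρ = 2.54 μΩ·cm = 2.54×10^-8 Ω·m
A = m/(density·L) = 0.203/(2680×19.4) = 3.9044e-06 m²
R = ρL/A = (2.54×10^-8)(19.4)/(3.9044e-06) = 0.126 Ω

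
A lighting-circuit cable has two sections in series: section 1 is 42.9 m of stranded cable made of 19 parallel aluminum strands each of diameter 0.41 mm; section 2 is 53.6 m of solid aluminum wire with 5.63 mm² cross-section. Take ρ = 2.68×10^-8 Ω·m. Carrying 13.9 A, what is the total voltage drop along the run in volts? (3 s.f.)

Section 1: A_strand = π(2.0500e-04)² = 1.320e-07 m²; R₁ = ρL/(N·A_s) = (2.68×10^-8)(42.9)/(19×1.320e-07) = 0.4583 Ω
Section 2: A = 5.63 mm² = 5.630e-06 m²
R₂ = (2.68×10^-8)(53.6)/(5.630e-06) = 0.2551 Ω
R = R₁ + R₂ = 0.7135 Ω
V = IR = 13.9 × 0.7135 = 9.92 V

9.92 V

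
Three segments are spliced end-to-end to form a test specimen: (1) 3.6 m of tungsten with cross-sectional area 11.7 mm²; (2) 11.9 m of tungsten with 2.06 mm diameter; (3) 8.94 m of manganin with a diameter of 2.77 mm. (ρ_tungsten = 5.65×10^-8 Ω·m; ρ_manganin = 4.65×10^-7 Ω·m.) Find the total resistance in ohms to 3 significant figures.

Seg 1: A = 11.7 mm² = 1.170e-05 m²
R_1 = (5.65×10^-8)(3.6)/(1.170e-05) = 0.01738 Ω
Seg 2: A = π(d/2)² = π(1.0300e-03 m)² = 3.333e-06 m²
R_2 = (5.65×10^-8)(11.9)/(3.333e-06) = 0.2017 Ω
Seg 3: A = π(d/2)² = π(1.3850e-03 m)² = 6.026e-06 m²
R_3 = (4.65×10^-7)(8.94)/(6.026e-06) = 0.6898 Ω
R_total = R_1 + R_2 + R_3 = 0.909 Ω

0.909 Ω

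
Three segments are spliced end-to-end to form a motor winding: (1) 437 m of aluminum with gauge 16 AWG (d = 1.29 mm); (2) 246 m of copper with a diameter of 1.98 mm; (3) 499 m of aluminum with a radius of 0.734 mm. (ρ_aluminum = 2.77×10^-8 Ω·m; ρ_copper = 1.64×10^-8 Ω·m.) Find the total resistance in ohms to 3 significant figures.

Seg 1: A = π(1.29/2 mm)² = π(6.4500e-04 m)² = 1.307e-06 m²
R_1 = (2.77×10^-8)(437)/(1.307e-06) = 9.262 Ω
Seg 2: A = π(d/2)² = π(9.9000e-04 m)² = 3.079e-06 m²
R_2 = (1.64×10^-8)(246)/(3.079e-06) = 1.31 Ω
Seg 3: A = πr² = π(7.3400e-04 m)² = 1.693e-06 m²
R_3 = (2.77×10^-8)(499)/(1.693e-06) = 8.167 Ω
R_total = R_1 + R_2 + R_3 = 18.7 Ω

18.7 Ω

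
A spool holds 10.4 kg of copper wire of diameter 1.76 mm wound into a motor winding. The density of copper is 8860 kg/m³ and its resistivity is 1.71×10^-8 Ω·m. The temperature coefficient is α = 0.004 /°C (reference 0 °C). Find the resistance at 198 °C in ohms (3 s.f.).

A = π(d/2)² = π(8.8000e-04 m)² = 2.4328e-06 m²
L = m/(density·A) = 10.4/(8860×2.4328e-06) = 482.5 m
R = ρL/A = (1.71×10^-8)(482.5)/(2.4328e-06) = 3.391 Ω
R(198 °C) = 3.391 × (1 + 0.004×198) = 6.08 Ω

6.08 Ω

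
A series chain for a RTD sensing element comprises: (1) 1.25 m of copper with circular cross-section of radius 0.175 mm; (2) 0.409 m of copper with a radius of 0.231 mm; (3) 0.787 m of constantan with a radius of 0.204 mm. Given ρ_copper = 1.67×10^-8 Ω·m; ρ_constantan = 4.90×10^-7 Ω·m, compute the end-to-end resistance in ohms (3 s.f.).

3.21 Ω

Seg 1: A = πr² = π(1.7500e-04 m)² = 9.621e-08 m²
R_1 = (1.67×10^-8)(1.25)/(9.621e-08) = 0.217 Ω
Seg 2: A = πr² = π(2.3100e-04 m)² = 1.676e-07 m²
R_2 = (1.67×10^-8)(0.409)/(1.676e-07) = 0.04074 Ω
Seg 3: A = πr² = π(2.0400e-04 m)² = 1.307e-07 m²
R_3 = (4.90×10^-7)(0.787)/(1.307e-07) = 2.95 Ω
R_total = R_1 + R_2 + R_3 = 3.21 Ω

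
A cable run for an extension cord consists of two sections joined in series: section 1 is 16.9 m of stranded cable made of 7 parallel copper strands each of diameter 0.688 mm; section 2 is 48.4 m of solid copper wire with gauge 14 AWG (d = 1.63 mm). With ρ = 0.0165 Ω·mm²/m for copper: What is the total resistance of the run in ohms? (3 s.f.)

0.490 Ω

ρ = 0.0165 Ω·mm²/m = 1.65×10^-8 Ω·m
Section 1: A_strand = π(3.4400e-04)² = 3.718e-07 m²; R₁ = ρL/(N·A_s) = (1.65×10^-8)(16.9)/(7×3.718e-07) = 0.1072 Ω
Section 2: A = π(1.63/2 mm)² = π(8.1500e-04 m)² = 2.087e-06 m²
R₂ = (1.65×10^-8)(48.4)/(2.087e-06) = 0.3827 Ω
R = R₁ + R₂ = 0.490 Ω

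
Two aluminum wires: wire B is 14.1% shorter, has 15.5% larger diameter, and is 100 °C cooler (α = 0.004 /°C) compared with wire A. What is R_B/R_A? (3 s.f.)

R ∝ ρL/d² with ρ ∝ (1+αΔT), so R_B/R_A = (1 − 14.1/100) × (1 + 15.5/100)⁻² × (1 − 0.004×100)
= 0.859 × 0.7496 × 0.6 = 0.386

0.386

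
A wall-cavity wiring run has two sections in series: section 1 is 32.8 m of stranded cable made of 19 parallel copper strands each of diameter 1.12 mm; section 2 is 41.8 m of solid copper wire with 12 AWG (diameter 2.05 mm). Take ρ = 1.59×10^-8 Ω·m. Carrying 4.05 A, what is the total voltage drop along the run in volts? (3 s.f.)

Section 1: A_strand = π(5.6000e-04)² = 9.852e-07 m²; R₁ = ρL/(N·A_s) = (1.59×10^-8)(32.8)/(19×9.852e-07) = 0.02786 Ω
Section 2: A = π(2.05/2 mm)² = π(1.0250e-03 m)² = 3.301e-06 m²
R₂ = (1.59×10^-8)(41.8)/(3.301e-06) = 0.2014 Ω
R = R₁ + R₂ = 0.2292 Ω
V = IR = 4.05 × 0.2292 = 0.928 V

0.928 V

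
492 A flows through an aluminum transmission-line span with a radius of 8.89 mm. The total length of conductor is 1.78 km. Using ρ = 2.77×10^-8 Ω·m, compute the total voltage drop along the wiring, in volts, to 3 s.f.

97.7 V

A = πr² = π(8.8900e-03 m)² = 2.483e-04 m²
R = ρL/A = (2.77×10^-8)(1780)/(2.483e-04) = 0.1986 Ω
V = IR = 492 × 0.1986 = 97.7 V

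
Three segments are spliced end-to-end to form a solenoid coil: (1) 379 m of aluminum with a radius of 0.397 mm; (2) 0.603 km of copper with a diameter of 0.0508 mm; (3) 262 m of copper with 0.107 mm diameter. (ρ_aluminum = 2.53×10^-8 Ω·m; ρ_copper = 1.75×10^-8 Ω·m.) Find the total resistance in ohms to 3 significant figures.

5740 Ω

Seg 1: A = πr² = π(3.9700e-04 m)² = 4.951e-07 m²
R_1 = (2.53×10^-8)(379)/(4.951e-07) = 19.37 Ω
Seg 2: A = π(d/2)² = π(2.5400e-05 m)² = 2.027e-09 m²
R_2 = (1.75×10^-8)(603)/(2.027e-09) = 5206 Ω
Seg 3: A = π(d/2)² = π(5.3500e-05 m)² = 8.992e-09 m²
R_3 = (1.75×10^-8)(262)/(8.992e-09) = 509.9 Ω
R_total = R_1 + R_2 + R_3 = 5740 Ω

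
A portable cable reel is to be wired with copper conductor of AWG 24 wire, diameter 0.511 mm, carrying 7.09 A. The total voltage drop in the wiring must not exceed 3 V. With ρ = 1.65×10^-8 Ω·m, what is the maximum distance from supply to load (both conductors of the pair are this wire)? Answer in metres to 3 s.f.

A = π(0.511/2 mm)² = π(2.5550e-04 m)² = 2.051e-07 m²
L_max = V_max·A/(2·ρI) = (3)(2.051e-07)/(2×1.65×10^-8×7.09) = 2.63 m

2.63 m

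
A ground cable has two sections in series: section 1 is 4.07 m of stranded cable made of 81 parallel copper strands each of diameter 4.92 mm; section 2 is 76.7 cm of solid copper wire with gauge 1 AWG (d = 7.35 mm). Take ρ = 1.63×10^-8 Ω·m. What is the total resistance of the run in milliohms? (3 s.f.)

Section 1: A_strand = π(2.4600e-03)² = 1.901e-05 m²; R₁ = ρL/(N·A_s) = (1.63×10^-8)(4.07)/(81×1.901e-05) = 4.308×10^-5 Ω
Section 2: A = π(7.35/2 mm)² = π(3.6750e-03 m)² = 4.243e-05 m²
R₂ = (1.63×10^-8)(0.767)/(4.243e-05) = 2.947×10^-4 Ω
R = R₁ + R₂ = 0.338 mΩ

0.338 mΩ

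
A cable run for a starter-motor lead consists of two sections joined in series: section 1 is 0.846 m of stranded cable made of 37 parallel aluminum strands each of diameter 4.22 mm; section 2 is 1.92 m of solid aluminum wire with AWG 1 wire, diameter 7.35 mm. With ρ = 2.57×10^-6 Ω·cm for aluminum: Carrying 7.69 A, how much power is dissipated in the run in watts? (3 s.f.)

ρ = 2.57×10^-6 Ω·cm = 2.57×10^-8 Ω·m
Section 1: A_strand = π(2.1100e-03)² = 1.399e-05 m²; R₁ = ρL/(N·A_s) = (2.57×10^-8)(0.846)/(37×1.399e-05) = 4.201×10^-5 Ω
Section 2: A = π(7.35/2 mm)² = π(3.6750e-03 m)² = 4.243e-05 m²
R₂ = (2.57×10^-8)(1.92)/(4.243e-05) = 0.001163 Ω
R = R₁ + R₂ = 0.001205 Ω
P = I²R = (7.69)² × 0.001205 = 0.0713 W

0.0713 W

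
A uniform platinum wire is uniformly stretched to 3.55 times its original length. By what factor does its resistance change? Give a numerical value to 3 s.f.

12.6

Volume constant ⇒ A' = A/k with k = 3.55. R' = ρ(kL)/(A/k) = k²R.
Factor = 12.6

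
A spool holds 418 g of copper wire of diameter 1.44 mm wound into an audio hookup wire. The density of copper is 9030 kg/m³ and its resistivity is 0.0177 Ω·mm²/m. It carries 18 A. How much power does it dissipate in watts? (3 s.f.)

ρ = 0.0177 Ω·mm²/m = 1.77×10^-8 Ω·m
A = π(d/2)² = π(7.2000e-04 m)² = 1.6286e-06 m²
L = m/(density·A) = 0.418/(9030×1.6286e-06) = 28.42 m
R = ρL/A = (1.77×10^-8)(28.42)/(1.6286e-06) = 0.3089 Ω
P = I²R = (18)² × 0.3089 = 100 W

100 W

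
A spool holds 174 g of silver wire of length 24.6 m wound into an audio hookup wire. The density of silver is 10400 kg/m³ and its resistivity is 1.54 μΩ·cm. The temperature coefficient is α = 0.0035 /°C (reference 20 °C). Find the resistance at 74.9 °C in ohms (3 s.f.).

0.664 Ω

ρ = 1.54 μΩ·cm = 1.54×10^-8 Ω·m
A = m/(density·L) = 0.174/(10400×24.6) = 6.8011e-07 m²
R = ρL/A = (1.54×10^-8)(24.6)/(6.8011e-07) = 0.557 Ω
R(74.9 °C) = 0.557 × (1 + 0.0035×54.9) = 0.664 Ω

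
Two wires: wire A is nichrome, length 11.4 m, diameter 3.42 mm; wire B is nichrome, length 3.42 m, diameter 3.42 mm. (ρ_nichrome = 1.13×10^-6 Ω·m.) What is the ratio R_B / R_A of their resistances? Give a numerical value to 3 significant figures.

0.300

R ∝ ρL/d², so R_B/R_A = (L_B/L_A)
= (3.42/11.4) = 0.300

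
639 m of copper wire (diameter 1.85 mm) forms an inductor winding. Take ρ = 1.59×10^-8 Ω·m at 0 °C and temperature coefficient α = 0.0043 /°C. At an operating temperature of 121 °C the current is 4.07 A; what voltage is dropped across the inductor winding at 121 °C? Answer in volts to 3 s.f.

A = π(d/2)² = π(9.2500e-04 m)² = 2.688e-06 m²
R₍0₎ = ρL/A = (1.59×10^-8)(639)/(2.688e-06) = 3.78 Ω
R₍121₎ = R₍0₎(1 + αΔT) = 3.78 × (1 + 0.0043×121) = 5.746 Ω
V = IR = 4.07 × 5.746 = 23.4 V

23.4 V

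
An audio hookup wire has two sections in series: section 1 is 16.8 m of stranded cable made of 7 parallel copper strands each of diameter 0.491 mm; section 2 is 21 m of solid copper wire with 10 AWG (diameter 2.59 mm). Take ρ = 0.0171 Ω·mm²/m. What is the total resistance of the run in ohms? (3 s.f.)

0.285 Ω

ρ = 0.0171 Ω·mm²/m = 1.71×10^-8 Ω·m
Section 1: A_strand = π(2.4550e-04)² = 1.893e-07 m²; R₁ = ρL/(N·A_s) = (1.71×10^-8)(16.8)/(7×1.893e-07) = 0.2167 Ω
Section 2: A = π(2.59/2 mm)² = π(1.2950e-03 m)² = 5.269e-06 m²
R₂ = (1.71×10^-8)(21)/(5.269e-06) = 0.06816 Ω
R = R₁ + R₂ = 0.285 Ω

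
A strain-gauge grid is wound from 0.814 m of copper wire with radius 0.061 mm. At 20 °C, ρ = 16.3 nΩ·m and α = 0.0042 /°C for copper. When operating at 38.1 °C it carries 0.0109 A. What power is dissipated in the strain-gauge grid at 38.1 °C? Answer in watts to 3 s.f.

1.45×10^-4 W

ρ = 16.3 nΩ·m = 1.63×10^-8 Ω·m
A = πr² = π(6.1000e-05 m)² = 1.169e-08 m²
R₍20₎ = ρL/A = (1.63×10^-8)(0.814)/(1.169e-08) = 1.135 Ω
R₍38.1₎ = R₍20₎(1 + αΔT) = 1.135 × (1 + 0.0042×18.1) = 1.221 Ω
P = I²R = (0.0109)² × 1.221 = 1.45×10^-4 W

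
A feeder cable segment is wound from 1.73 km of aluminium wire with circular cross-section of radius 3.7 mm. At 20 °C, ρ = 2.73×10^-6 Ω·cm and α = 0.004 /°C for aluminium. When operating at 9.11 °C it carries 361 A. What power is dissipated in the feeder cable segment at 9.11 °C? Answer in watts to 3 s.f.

ρ = 2.73×10^-6 Ω·cm = 2.73×10^-8 Ω·m
A = πr² = π(3.7000e-03 m)² = 4.301e-05 m²
R₍20₎ = ρL/A = (2.73×10^-8)(1730)/(4.301e-05) = 1.098 Ω
R₍9.11₎ = R₍20₎(1 + αΔT) = 1.098 × (1 + 0.004×-10.9) = 1.05 Ω
P = I²R = (361)² × 1.05 = 1.37×10^5 W

1.37×10^5 W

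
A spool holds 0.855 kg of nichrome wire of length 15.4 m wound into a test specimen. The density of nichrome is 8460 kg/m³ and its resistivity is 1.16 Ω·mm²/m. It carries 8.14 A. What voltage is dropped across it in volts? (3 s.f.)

22.2 V

ρ = 1.16 Ω·mm²/m = 1.16×10^-6 Ω·m
A = m/(density·L) = 0.855/(8460×15.4) = 6.5626e-06 m²
R = ρL/A = (1.16×10^-6)(15.4)/(6.5626e-06) = 2.722 Ω
V = IR = 8.14 × 2.722 = 22.2 V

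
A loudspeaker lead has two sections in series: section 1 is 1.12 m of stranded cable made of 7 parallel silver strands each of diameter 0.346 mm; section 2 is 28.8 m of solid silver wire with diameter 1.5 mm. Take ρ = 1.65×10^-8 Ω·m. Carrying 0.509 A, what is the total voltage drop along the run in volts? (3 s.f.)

0.151 V

Section 1: A_strand = π(1.7300e-04)² = 9.402e-08 m²; R₁ = ρL/(N·A_s) = (1.65×10^-8)(1.12)/(7×9.402e-08) = 0.02808 Ω
Section 2: A = π(d/2)² = π(7.5000e-04 m)² = 1.767e-06 m²
R₂ = (1.65×10^-8)(28.8)/(1.767e-06) = 0.2689 Ω
R = R₁ + R₂ = 0.297 Ω
V = IR = 0.509 × 0.297 = 0.151 V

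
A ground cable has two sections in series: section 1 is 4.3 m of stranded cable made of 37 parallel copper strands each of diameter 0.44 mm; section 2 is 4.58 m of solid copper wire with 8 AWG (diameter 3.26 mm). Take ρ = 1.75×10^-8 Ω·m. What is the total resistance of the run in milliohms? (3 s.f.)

23.0 mΩ

Section 1: A_strand = π(2.2000e-04)² = 1.521e-07 m²; R₁ = ρL/(N·A_s) = (1.75×10^-8)(4.3)/(37×1.521e-07) = 0.01338 Ω
Section 2: A = π(3.26/2 mm)² = π(1.6300e-03 m)² = 8.347e-06 m²
R₂ = (1.75×10^-8)(4.58)/(8.347e-06) = 0.009602 Ω
R = R₁ + R₂ = 23.0 mΩ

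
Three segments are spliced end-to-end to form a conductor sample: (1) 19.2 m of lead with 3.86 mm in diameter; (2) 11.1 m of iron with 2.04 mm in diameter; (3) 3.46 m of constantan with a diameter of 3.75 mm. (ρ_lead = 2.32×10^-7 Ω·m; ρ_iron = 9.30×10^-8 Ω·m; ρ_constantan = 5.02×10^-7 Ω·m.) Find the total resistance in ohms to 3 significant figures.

Seg 1: A = π(d/2)² = π(1.9300e-03 m)² = 1.170e-05 m²
R_1 = (2.32×10^-7)(19.2)/(1.170e-05) = 0.3806 Ω
Seg 2: A = π(d/2)² = π(1.0200e-03 m)² = 3.269e-06 m²
R_2 = (9.30×10^-8)(11.1)/(3.269e-06) = 0.3158 Ω
Seg 3: A = π(d/2)² = π(1.8750e-03 m)² = 1.104e-05 m²
R_3 = (5.02×10^-7)(3.46)/(1.104e-05) = 0.1573 Ω
R_total = R_1 + R_2 + R_3 = 0.854 Ω

0.854 Ω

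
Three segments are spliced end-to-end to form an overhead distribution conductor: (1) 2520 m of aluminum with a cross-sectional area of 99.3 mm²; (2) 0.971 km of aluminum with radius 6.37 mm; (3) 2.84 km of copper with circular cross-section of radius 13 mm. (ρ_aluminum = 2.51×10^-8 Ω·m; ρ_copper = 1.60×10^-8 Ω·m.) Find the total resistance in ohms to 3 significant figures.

Seg 1: A = 99.3 mm² = 9.930e-05 m²
R_1 = (2.51×10^-8)(2520)/(9.930e-05) = 0.637 Ω
Seg 2: A = πr² = π(6.3700e-03 m)² = 1.275e-04 m²
R_2 = (2.51×10^-8)(971)/(1.275e-04) = 0.1912 Ω
Seg 3: A = πr² = π(1.3000e-02 m)² = 5.309e-04 m²
R_3 = (1.60×10^-8)(2840)/(5.309e-04) = 0.08559 Ω
R_total = R_1 + R_2 + R_3 = 0.914 Ω

0.914 Ω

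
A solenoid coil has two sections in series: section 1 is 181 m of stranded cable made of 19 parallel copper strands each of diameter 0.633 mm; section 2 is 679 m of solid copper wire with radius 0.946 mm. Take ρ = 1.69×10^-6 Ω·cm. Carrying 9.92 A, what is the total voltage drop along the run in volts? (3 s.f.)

ρ = 1.69×10^-6 Ω·cm = 1.69×10^-8 Ω·m
Section 1: A_strand = π(3.1650e-04)² = 3.147e-07 m²; R₁ = ρL/(N·A_s) = (1.69×10^-8)(181)/(19×3.147e-07) = 0.5116 Ω
Section 2: A = πr² = π(9.4600e-04 m)² = 2.811e-06 m²
R₂ = (1.69×10^-8)(679)/(2.811e-06) = 4.082 Ω
R = R₁ + R₂ = 4.593 Ω
V = IR = 9.92 × 4.593 = 45.6 V

45.6 V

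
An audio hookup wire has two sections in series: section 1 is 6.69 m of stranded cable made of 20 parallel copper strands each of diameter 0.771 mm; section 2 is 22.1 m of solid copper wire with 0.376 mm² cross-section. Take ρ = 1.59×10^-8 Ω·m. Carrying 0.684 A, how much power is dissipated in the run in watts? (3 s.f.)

Section 1: A_strand = π(3.8550e-04)² = 4.669e-07 m²; R₁ = ρL/(N·A_s) = (1.59×10^-8)(6.69)/(20×4.669e-07) = 0.01139 Ω
Section 2: A = 0.376 mm² = 3.760e-07 m²
R₂ = (1.59×10^-8)(22.1)/(3.760e-07) = 0.9345 Ω
R = R₁ + R₂ = 0.9459 Ω
P = I²R = (0.684)² × 0.9459 = 0.443 W

0.443 W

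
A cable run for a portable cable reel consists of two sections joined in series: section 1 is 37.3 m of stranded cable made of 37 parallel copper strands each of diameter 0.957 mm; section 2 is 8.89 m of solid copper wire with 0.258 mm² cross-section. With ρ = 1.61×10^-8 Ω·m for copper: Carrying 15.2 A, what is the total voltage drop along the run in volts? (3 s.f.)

8.78 V

Section 1: A_strand = π(4.7850e-04)² = 7.193e-07 m²; R₁ = ρL/(N·A_s) = (1.61×10^-8)(37.3)/(37×7.193e-07) = 0.02256 Ω
Section 2: A = 0.258 mm² = 2.580e-07 m²
R₂ = (1.61×10^-8)(8.89)/(2.580e-07) = 0.5548 Ω
R = R₁ + R₂ = 0.5773 Ω
V = IR = 15.2 × 0.5773 = 8.78 V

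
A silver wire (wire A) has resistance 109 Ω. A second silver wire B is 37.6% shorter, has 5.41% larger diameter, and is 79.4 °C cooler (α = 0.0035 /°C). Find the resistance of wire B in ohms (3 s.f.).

44.2 Ω

R ∝ ρL/d² with ρ ∝ (1+αΔT), so R_B/R_A = (1 − 37.6/100) × (1 + 5.41/100)⁻² × (1 − 0.0035×79.4)
= 0.624 × 0.9 × 0.7221 = 0.4055
R_B = 0.4055 × 109 = 44.2 Ω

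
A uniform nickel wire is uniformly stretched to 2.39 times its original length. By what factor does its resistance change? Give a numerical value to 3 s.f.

Volume constant ⇒ A' = A/k with k = 2.39. R' = ρ(kL)/(A/k) = k²R.
Factor = 5.71

5.71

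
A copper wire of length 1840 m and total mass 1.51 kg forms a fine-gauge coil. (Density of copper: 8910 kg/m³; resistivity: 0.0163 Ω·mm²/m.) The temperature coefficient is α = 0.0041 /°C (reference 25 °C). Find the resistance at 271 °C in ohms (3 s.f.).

654 Ω

ρ = 0.0163 Ω·mm²/m = 1.63×10^-8 Ω·m
A = m/(density·L) = 1.51/(8910×1840) = 9.2105e-08 m²
R = ρL/A = (1.63×10^-8)(1840)/(9.2105e-08) = 325.6 Ω
R(271 °C) = 325.6 × (1 + 0.0041×246) = 654 Ω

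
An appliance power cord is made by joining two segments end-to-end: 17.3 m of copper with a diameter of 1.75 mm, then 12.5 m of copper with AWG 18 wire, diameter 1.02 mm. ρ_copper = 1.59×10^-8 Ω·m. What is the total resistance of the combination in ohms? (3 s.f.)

Segment 1: A = π(d/2)² = π(8.7500e-04 m)² = 2.405e-06 m²
R₁ = ρL/A = (1.59×10^-8)(17.3)/(2.405e-06) = 0.1144 Ω
Segment 2: A = π(1.02/2 mm)² = π(5.1000e-04 m)² = 8.171e-07 m²
R₂ = (1.59×10^-8)(12.5)/(8.171e-07) = 0.2432 Ω
R = R₁ + R₂ = 0.358 Ω

0.358 Ω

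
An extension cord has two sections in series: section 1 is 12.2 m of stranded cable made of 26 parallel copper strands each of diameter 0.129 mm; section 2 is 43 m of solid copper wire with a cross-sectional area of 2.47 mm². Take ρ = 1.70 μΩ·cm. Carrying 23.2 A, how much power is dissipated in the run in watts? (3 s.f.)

488 W

ρ = 1.70 μΩ·cm = 1.70×10^-8 Ω·m
Section 1: A_strand = π(6.4500e-05)² = 1.307e-08 m²; R₁ = ρL/(N·A_s) = (1.70×10^-8)(12.2)/(26×1.307e-08) = 0.6103 Ω
Section 2: A = 2.47 mm² = 2.470e-06 m²
R₂ = (1.70×10^-8)(43)/(2.470e-06) = 0.296 Ω
R = R₁ + R₂ = 0.9063 Ω
P = I²R = (23.2)² × 0.9063 = 488 W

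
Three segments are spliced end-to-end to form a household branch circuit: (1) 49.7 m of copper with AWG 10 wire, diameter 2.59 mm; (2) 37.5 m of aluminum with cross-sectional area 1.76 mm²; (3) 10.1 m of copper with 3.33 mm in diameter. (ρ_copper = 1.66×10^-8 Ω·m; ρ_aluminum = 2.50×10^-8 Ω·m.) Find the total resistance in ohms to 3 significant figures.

0.709 Ω

Seg 1: A = π(2.59/2 mm)² = π(1.2950e-03 m)² = 5.269e-06 m²
R_1 = (1.66×10^-8)(49.7)/(5.269e-06) = 0.1566 Ω
Seg 2: A = 1.76 mm² = 1.760e-06 m²
R_2 = (2.50×10^-8)(37.5)/(1.760e-06) = 0.5327 Ω
Seg 3: A = π(d/2)² = π(1.6650e-03 m)² = 8.709e-06 m²
R_3 = (1.66×10^-8)(10.1)/(8.709e-06) = 0.01925 Ω
R_total = R_1 + R_2 + R_3 = 0.709 Ω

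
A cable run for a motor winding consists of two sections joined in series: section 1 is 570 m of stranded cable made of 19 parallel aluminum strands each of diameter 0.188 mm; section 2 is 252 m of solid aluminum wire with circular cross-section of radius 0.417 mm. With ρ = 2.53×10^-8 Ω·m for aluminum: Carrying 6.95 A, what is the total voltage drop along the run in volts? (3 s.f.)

271 V

Section 1: A_strand = π(9.4000e-05)² = 2.776e-08 m²; R₁ = ρL/(N·A_s) = (2.53×10^-8)(570)/(19×2.776e-08) = 27.34 Ω
Section 2: A = πr² = π(4.1700e-04 m)² = 5.463e-07 m²
R₂ = (2.53×10^-8)(252)/(5.463e-07) = 11.67 Ω
R = R₁ + R₂ = 39.01 Ω
V = IR = 6.95 × 39.01 = 271 V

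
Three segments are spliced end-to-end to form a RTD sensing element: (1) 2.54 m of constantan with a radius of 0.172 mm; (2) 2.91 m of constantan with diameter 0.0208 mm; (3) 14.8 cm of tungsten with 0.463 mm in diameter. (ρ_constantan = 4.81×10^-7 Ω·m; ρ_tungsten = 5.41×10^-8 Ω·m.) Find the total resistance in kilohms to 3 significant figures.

4.13 kΩ

Seg 1: A = πr² = π(1.7200e-04 m)² = 9.294e-08 m²
R_1 = (4.81×10^-7)(2.54)/(9.294e-08) = 13.15 Ω
Seg 2: A = π(d/2)² = π(1.0400e-05 m)² = 3.398e-10 m²
R_2 = (4.81×10^-7)(2.91)/(3.398e-10) = 4119 Ω
Seg 3: A = π(d/2)² = π(2.3150e-04 m)² = 1.684e-07 m²
R_3 = (5.41×10^-8)(0.148)/(1.684e-07) = 0.04756 Ω
R_total = R_1 + R_2 + R_3 = 4.13 kΩ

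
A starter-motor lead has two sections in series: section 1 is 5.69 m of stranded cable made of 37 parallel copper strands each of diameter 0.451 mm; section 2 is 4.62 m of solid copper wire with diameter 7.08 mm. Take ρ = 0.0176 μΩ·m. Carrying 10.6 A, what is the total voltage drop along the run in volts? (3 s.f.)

ρ = 0.0176 μΩ·m = 1.76×10^-8 Ω·m
Section 1: A_strand = π(2.2550e-04)² = 1.598e-07 m²; R₁ = ρL/(N·A_s) = (1.76×10^-8)(5.69)/(37×1.598e-07) = 0.01694 Ω
Section 2: A = π(d/2)² = π(3.5400e-03 m)² = 3.937e-05 m²
R₂ = (1.76×10^-8)(4.62)/(3.937e-05) = 0.002065 Ω
R = R₁ + R₂ = 0.01901 Ω
V = IR = 10.6 × 0.01901 = 0.201 V

0.201 V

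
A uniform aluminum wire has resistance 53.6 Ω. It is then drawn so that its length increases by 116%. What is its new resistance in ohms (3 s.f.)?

k = 1 + 116/100 = 2.16; volume constant ⇒ A' = A/k, so R' = k²R.
R' = 4.666 × 53.6 = 250 Ω

250 Ω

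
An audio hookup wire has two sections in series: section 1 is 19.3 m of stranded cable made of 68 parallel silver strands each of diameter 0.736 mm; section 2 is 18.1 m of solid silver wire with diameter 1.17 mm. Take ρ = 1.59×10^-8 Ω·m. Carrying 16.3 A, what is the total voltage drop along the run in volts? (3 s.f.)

4.54 V

Section 1: A_strand = π(3.6800e-04)² = 4.254e-07 m²; R₁ = ρL/(N·A_s) = (1.59×10^-8)(19.3)/(68×4.254e-07) = 0.01061 Ω
Section 2: A = π(d/2)² = π(5.8500e-04 m)² = 1.075e-06 m²
R₂ = (1.59×10^-8)(18.1)/(1.075e-06) = 0.2677 Ω
R = R₁ + R₂ = 0.2783 Ω
V = IR = 16.3 × 0.2783 = 4.54 V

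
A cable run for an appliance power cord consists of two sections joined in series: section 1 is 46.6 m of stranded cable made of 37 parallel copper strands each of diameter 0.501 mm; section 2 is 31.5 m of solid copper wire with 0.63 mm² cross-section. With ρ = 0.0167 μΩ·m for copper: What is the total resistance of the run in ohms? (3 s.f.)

0.942 Ω

ρ = 0.0167 μΩ·m = 1.67×10^-8 Ω·m
Section 1: A_strand = π(2.5050e-04)² = 1.971e-07 m²; R₁ = ρL/(N·A_s) = (1.67×10^-8)(46.6)/(37×1.971e-07) = 0.1067 Ω
Section 2: A = 0.63 mm² = 6.300e-07 m²
R₂ = (1.67×10^-8)(31.5)/(6.300e-07) = 0.835 Ω
R = R₁ + R₂ = 0.942 Ω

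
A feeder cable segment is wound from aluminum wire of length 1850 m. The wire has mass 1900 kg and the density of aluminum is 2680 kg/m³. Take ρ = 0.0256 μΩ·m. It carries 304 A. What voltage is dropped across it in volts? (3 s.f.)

37.6 V

ρ = 0.0256 μΩ·m = 2.56×10^-8 Ω·m
A = m/(density·L) = 1900/(2680×1850) = 3.8322e-04 m²
R = ρL/A = (2.56×10^-8)(1850)/(3.8322e-04) = 0.1236 Ω
V = IR = 304 × 0.1236 = 37.6 V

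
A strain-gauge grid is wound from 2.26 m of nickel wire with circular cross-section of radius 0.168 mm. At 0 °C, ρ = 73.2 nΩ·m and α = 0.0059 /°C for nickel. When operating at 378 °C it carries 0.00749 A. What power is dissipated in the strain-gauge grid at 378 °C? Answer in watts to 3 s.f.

ρ = 73.2 nΩ·m = 7.32×10^-8 Ω·m
A = πr² = π(1.6800e-04 m)² = 8.867e-08 m²
R₍0₎ = ρL/A = (7.32×10^-8)(2.26)/(8.867e-08) = 1.866 Ω
R₍378₎ = R₍0₎(1 + αΔT) = 1.866 × (1 + 0.0059×378) = 6.027 Ω
P = I²R = (0.00749)² × 6.027 = 3.38×10^-4 W

3.38×10^-4 W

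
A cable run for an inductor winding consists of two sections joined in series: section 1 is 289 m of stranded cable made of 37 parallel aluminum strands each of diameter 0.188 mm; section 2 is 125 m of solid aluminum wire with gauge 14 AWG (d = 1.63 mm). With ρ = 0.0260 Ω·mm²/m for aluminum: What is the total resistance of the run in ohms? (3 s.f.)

ρ = 0.0260 Ω·mm²/m = 2.60×10^-8 Ω·m
Section 1: A_strand = π(9.4000e-05)² = 2.776e-08 m²; R₁ = ρL/(N·A_s) = (2.60×10^-8)(289)/(37×2.776e-08) = 7.316 Ω
Section 2: A = π(1.63/2 mm)² = π(8.1500e-04 m)² = 2.087e-06 m²
R₂ = (2.60×10^-8)(125)/(2.087e-06) = 1.557 Ω
R = R₁ + R₂ = 8.87 Ω

8.87 Ω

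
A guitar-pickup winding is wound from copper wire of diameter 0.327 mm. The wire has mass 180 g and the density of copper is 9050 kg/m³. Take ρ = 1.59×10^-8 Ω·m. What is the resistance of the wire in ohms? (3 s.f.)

44.8 Ω

A = π(d/2)² = π(1.6350e-04 m)² = 8.3982e-08 m²
L = m/(density·A) = 0.18/(9050×8.3982e-08) = 236.8 m
R = ρL/A = (1.59×10^-8)(236.8)/(8.3982e-08) = 44.8 Ω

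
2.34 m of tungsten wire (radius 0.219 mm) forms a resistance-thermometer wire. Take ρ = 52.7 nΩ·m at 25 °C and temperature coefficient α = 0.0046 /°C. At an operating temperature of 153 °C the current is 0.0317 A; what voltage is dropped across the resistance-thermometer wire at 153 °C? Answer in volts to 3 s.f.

ρ = 52.7 nΩ·m = 5.27×10^-8 Ω·m
A = πr² = π(2.1900e-04 m)² = 1.507e-07 m²
R₍25₎ = ρL/A = (5.27×10^-8)(2.34)/(1.507e-07) = 0.8184 Ω
R₍153₎ = R₍25₎(1 + αΔT) = 0.8184 × (1 + 0.0046×128) = 1.3 Ω
V = IR = 0.0317 × 1.3 = 0.0412 V

0.0412 V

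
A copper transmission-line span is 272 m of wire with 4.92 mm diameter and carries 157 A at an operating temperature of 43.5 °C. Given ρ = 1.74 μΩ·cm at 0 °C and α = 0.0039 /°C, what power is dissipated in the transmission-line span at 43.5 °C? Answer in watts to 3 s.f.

ρ = 1.74 μΩ·cm = 1.74×10^-8 Ω·m
A = π(d/2)² = π(2.4600e-03 m)² = 1.901e-05 m²
R₍0₎ = ρL/A = (1.74×10^-8)(272)/(1.901e-05) = 0.2489 Ω
R₍43.5₎ = R₍0₎(1 + αΔT) = 0.2489 × (1 + 0.0039×43.5) = 0.2912 Ω
P = I²R = (157)² × 0.2912 = 7180 W

7180 W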